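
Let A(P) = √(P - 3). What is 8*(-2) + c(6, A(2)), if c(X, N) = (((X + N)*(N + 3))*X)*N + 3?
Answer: -67 + 102*I ≈ -67.0 + 102.0*I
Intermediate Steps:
A(P) = √(-3 + P)
c(X, N) = 3 + N*X*(3 + N)*(N + X) (c(X, N) = (((N + X)*(3 + N))*X)*N + 3 = (((3 + N)*(N + X))*X)*N + 3 = (X*(3 + N)*(N + X))*N + 3 = N*X*(3 + N)*(N + X) + 3 = 3 + N*X*(3 + N)*(N + X))
8*(-2) + c(6, A(2)) = 8*(-2) + (3 + 6*(√(-3 + 2))³ + (√(-3 + 2))²*6² + 3*√(-3 + 2)*6² + 3*6*(√(-3 + 2))²) = -16 + (3 + 6*(√(-1))³ + (√(-1))²*36 + 3*√(-1)*36 + 3*6*(√(-1))²) = -16 + (3 + 6*I³ + I²*36 + 3*I*36 + 3*6*I²) = -16 + (3 + 6*(-I) - 1*36 + 108*I + 3*6*(-1)) = -16 + (3 - 6*I - 36 + 108*I - 18) = -16 + (-51 + 102*I) = -67 + 102*I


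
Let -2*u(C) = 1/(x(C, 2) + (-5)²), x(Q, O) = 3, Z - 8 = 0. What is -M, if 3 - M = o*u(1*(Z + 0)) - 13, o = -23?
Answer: -873/56 ≈ -15.589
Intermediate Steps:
Z = 8 (Z = 8 + 0 = 8)
u(C) = -1/56 (u(C) = -1/(2*(3 + (-5)²)) = -1/(2*(3 + 25)) = -½/28 = -½*1/28 = -1/56)
M = 873/56 (M = 3 - (-23*(-1/56) - 13) = 3 - (23/56 - 13) = 3 - 1*(-705/56) = 3 + 705/56 = 873/56 ≈ 15.589)
-M = -1*873/56 = -873/56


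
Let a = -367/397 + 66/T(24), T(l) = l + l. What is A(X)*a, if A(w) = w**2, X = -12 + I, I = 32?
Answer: 71550/397 ≈ 180.23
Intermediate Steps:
T(l) = 2*l
X = 20 (X = -12 + 32 = 20)
a = 1431/3176 (a = -367/397 + 66/((2*24)) = -367*1/397 + 66/48 = -367/397 + 66*(1/48) = -367/397 + 11/8 = 1431/3176 ≈ 0.45057)
A(X)*a = 20**2*(1431/3176) = 400*(1431/3176) = 71550/397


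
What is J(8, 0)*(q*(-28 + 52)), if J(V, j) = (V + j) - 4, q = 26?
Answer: 2496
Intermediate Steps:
J(V, j) = -4 + V + j
J(8, 0)*(q*(-28 + 52)) = (-4 + 8 + 0)*(26*(-28 + 52)) = 4*(26*24) = 4*624 = 2496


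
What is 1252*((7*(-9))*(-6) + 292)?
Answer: 838840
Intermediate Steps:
1252*((7*(-9))*(-6) + 292) = 1252*(-63*(-6) + 292) = 1252*(378 + 292) = 1252*670 = 838840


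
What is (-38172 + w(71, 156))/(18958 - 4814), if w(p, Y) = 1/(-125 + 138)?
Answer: -496235/183872 ≈ -2.6988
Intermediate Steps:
w(p, Y) = 1/13
(-38172 + w(71, 156))/(18958 - 4814) = (-38172 + 1/13)/(18958 - 4814) = -496235/13/14144 = -496235/13*1/14144 = -496235/183872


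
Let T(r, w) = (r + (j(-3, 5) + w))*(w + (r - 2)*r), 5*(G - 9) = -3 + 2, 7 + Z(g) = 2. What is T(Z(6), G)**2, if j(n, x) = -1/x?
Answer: 15539364/625 ≈ 24863.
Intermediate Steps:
Z(g) = -5 (Z(g) = -7 + 2 = -5)
G = 44/5 (G = 9 + (-3 + 2)/5 = 9 + (1/5)*(-1) = 9 - 1/5 = 44/5 ≈ 8.8000)
T(r, w) = (w + r*(-2 + r))*(-1/5 + r + w) (T(r, w) = (r + (-1/5 + w))*(w + (r - 2)*r) = (r + (-1*1/5 + w))*(w + (-2 + r)*r) = (r + (-1/5 + w))*(w + r*(-2 + r)) = (-1/5 + r + w)*(w + r*(-2 + r)) = (w + r*(-2 + r))*(-1/5 + r + w))
T(Z(6), G)**2 = ((-5)**3 + (44/5)**2 - 11/5*(-5)**2 - 1/5*44/5 + (2/5)*(-5) + (44/5)*(-5)**2 - 1*(-5)*44/5)**2 = (-125 + 1936/25 - 11/5*25 - 44/25 - 2 + (44/5)*25 + 44)**2 = (-125 + 1936/25 - 55 - 44/25 - 2 + 220 + 44)**2 = (3942/25)**2 = 15539364/625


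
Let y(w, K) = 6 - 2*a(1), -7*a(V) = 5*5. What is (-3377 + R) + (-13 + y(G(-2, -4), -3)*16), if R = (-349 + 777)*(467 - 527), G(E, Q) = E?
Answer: -202018/7 ≈ -28860.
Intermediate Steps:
a(V) = -25/7 (a(V) = -5*5/7 = -1/7*25 = -25/7)
y(w, K) = 92/7 (y(w, K) = 6 - 2*(-25/7) = 6 + 50/7 = 92/7)
R = -25680 (R = 428*(-60) = -25680)
(-3377 + R) + (-13 + y(G(-2, -4), -3)*16) = (-3377 - 25680) + (-13 + (92/7)*16) = -29057 + (-13 + 1472/7) = -29057 + 1381/7 = -202018/7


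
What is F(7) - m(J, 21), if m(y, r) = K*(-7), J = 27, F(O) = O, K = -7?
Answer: -42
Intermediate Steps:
m(y, r) = 49 (m(y, r) = -7*(-7) = 49)
F(7) - m(J, 21) = 7 - 1*49 = 7 - 49 = -42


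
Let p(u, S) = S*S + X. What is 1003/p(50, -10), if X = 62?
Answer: 1003/162 ≈ 6.1914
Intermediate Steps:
p(u, S) = 62 + S**2 (p(u, S) = S*S + 62 = S**2 + 62 = 62 + S**2)
1003/p(50, -10) = 1003/(62 + (-10)**2) = 1003/(62 + 100) = 1003/162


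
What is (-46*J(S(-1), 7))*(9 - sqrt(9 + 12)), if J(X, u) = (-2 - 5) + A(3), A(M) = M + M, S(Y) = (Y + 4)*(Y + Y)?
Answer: 414 - 46*sqrt(21) ≈ 203.20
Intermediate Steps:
S(Y) = 2*Y*(4 + Y) (S(Y) = (4 + Y)*(2*Y) = 2*Y*(4 + Y))
A(M) = 2*M
J(X, u) = -1 (J(X, u) = (-2 - 5) + 2*3 = -7 + 6 = -1)
(-46*J(S(-1), 7))*(9 - sqrt(9 + 12)) = (-46*(-1))*(9 - sqrt(9 + 12)) = 46*(9 - sqrt(21)) = 414 - 46*sqrt(21)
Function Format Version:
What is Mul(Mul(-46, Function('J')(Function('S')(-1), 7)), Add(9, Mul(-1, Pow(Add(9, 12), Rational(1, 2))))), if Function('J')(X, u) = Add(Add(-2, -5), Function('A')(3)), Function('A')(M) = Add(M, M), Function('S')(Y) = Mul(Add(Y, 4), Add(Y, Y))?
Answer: Add(414, Mul(-46, Pow(21, Rational(1, 2)))) ≈ 203.20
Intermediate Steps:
Function('S')(Y) = Mul(2, Y, Add(4, Y)) (Function('S')(Y) = Mul(Add(4, Y), Mul(2, Y)) = Mul(2, Y, Add(4, Y)))
Function('A')(M) = Mul(2, M)
Function('J')(X, u) = -1 (Function('J')(X, u) = Add(Add(-2, -5), Mul(2, 3)) = Add(-7, 6) = -1)
Mul(Mul(-46, Function('J')(Function('S')(-1), 7)), Add(9, Mul(-1, Pow(Add(9, 12), Rational(1, 2))))) = Mul(Mul(-46, -1), Add(9, Mul(-1, Pow(Add(9, 12), Rational(1, 2))))) = Mul(46, Add(9, Mul(-1, Pow(21, Rational(1, 2))))) = Add(414, Mul(-46, Pow(21, Rational(1, 2))))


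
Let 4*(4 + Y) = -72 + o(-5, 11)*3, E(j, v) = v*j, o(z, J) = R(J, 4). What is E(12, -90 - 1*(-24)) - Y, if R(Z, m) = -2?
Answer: -1537/2 ≈ -768.50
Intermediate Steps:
o(z, J) = -2
E(j, v) = j*v
Y = -47/2 (Y = -4 + (-72 - 2*3)/4 = -4 + (-72 - 6)/4 = -4 + (1/4)*(-78) = -4 - 39/2 = -47/2 ≈ -23.500)
E(12, -90 - 1*(-24)) - Y = 12*(-90 - 1*(-24)) - 1*(-47/2) = 12*(-90 + 24) + 47/2 = 12*(-66) + 47/2 = -792 + 47/2 = -1537/2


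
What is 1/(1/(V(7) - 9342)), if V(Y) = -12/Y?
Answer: -65406/7 ≈ -9343.7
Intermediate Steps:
1/(1/(V(7) - 9342)) = 1/(1/(-12/7 - 9342)) = 1/(1/(-65406/7)) = 1/(-7/65406) = -65406/7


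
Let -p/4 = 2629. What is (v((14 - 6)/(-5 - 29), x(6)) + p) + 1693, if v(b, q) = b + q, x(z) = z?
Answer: -149893/17 ≈ -8817.2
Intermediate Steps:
p = -10516 (p = -4*2629 = -10516)
(v((14 - 6)/(-5 - 29), x(6)) + p) + 1693 = (((14 - 6)/(-5 - 29) + 6) - 10516) + 1693 = ((8/(-34) + 6) - 10516) + 1693 = ((8*(-1/34) + 6) - 10516) + 1693 = ((-4/17 + 6) - 10516) + 1693 = (98/17 - 10516) + 1693 = -178674/17 + 1693 = -149893/17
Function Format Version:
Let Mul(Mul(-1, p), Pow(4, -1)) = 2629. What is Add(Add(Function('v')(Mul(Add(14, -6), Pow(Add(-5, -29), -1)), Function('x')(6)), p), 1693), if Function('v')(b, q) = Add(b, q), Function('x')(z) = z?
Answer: Rational(-149893, 17) ≈ -8817.2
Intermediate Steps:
p = -10516 (p = Mul(-4, 2629) = -10516)
Add(Add(Function('v')(Mul(Add(14, -6), Pow(Add(-5, -29), -1)), Function('x')(6)), p), 1693) = Add(Add(Add(Mul(Add(14, -6), Pow(Add(-5, -29), -1)), 6), -10516), 1693) = Add(Add(Add(Mul(8, Pow(-34, -1)), 6), -10516), 1693) = Add(Add(Add(Mul(8, Rational(-1, 34)), 6), -10516), 1693) = Add(Add(Add(Rational(-4, 17), 6), -10516), 1693) = Add(Add(Rational(98, 17), -10516), 1693) = Add(Rational(-178674, 17), 1693) = Rational(-149893, 17)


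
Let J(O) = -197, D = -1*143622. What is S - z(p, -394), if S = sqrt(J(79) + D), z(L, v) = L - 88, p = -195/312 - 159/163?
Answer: 116839/1304 + 13*I*sqrt(851) ≈ 89.6 + 379.23*I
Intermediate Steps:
D = -143622
p = -2087/1304 (p = -195*1/312 - 159*1/163 = -5/8 - 159/163 = -2087/1304 ≈ -1.6005)
z(L, v) = -88 + L
S = 13*I*sqrt(851) (S = sqrt(-197 - 143622) = sqrt(-143819) = 13*I*sqrt(851) ≈ 379.23*I)
S - z(p, -394) = 13*I*sqrt(851) - (-88 - 2087/1304) = 13*I*sqrt(851) - 1*(-116839/1304) = 13*I*sqrt(851) + 116839/1304 = 116839/1304 + 13*I*sqrt(851)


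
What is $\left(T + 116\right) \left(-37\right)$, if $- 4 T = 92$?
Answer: $-3441$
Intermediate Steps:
$T = -23$ ($T = \left(- \frac{1}{4}\right) 92 = -23$)
$\left(T + 116\right) \left(-37\right) = \left(-23 + 116\right) \left(-37\right) = 93 \left(-37\right) = -3441$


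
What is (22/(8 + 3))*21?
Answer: 42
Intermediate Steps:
(22/(8 + 3))*21 = (22/11)*21 = ((1/11)*22)*21 = 2*21 = 42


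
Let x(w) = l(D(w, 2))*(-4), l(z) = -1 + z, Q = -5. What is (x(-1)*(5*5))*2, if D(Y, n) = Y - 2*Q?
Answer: -1600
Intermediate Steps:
D(Y, n) = 10 + Y (D(Y, n) = Y - 2*(-5) = Y + 10 = 10 + Y)
x(w) = -36 - 4*w (x(w) = (-1 + (10 + w))*(-4) = (9 + w)*(-4) = -36 - 4*w)
(x(-1)*(5*5))*2 = ((-36 - 4*(-1))*(5*5))*2 = ((-36 + 4)*25)*2 = -32*25*2 = -800*2 = -1600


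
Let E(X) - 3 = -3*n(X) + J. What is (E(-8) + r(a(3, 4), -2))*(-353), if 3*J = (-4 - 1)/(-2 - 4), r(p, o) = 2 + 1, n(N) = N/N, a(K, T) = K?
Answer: -20827/18 ≈ -1157.1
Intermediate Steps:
n(N) = 1
r(p, o) = 3
J = 5/18 (J = ((-4 - 1)/(-2 - 4))/3 = (-5/(-6))/3 = (-5*(-⅙))/3 = (⅓)*(⅚) = 5/18 ≈ 0.27778)
E(X) = 5/18 (E(X) = 3 + (-3*1 + 5/18) = 3 + (-3 + 5/18) = 3 - 49/18 = 5/18)
(E(-8) + r(a(3, 4), -2))*(-353) = (5/18 + 3)*(-353) = (59/18)*(-353) = -20827/18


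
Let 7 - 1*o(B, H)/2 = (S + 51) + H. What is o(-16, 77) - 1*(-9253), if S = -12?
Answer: 9035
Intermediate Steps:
o(B, H) = -64 - 2*H (o(B, H) = 14 - 2*((-12 + 51) + H) = 14 - 2*(39 + H) = 14 + (-78 - 2*H) = -64 - 2*H)
o(-16, 77) - 1*(-9253) = (-64 - 2*77) - 1*(-9253) = (-64 - 154) + 9253 = -218 + 9253 = 9035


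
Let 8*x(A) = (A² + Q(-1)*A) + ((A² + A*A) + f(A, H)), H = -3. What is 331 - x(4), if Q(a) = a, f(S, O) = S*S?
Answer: 647/2 ≈ 323.50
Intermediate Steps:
f(S, O) = S²
x(A) = A²/2 - A/8 (x(A) = ((A² - A) + ((A² + A*A) + A²))/8 = ((A² - A) + ((A² + A²) + A²))/8 = ((A² - A) + (2*A² + A²))/8 = ((A² - A) + 3*A²)/8 = (-A + 4*A²)/8 = A²/2 - A/8)
331 - x(4) = 331 - 4*(-1 + 4*4)/8 = 331 - 4*(-1 + 16)/8 = 331 - 4*15/8 = 331 - 1*15/2 = 331 - 15/2 = 647/2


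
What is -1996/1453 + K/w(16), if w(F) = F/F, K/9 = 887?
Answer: 11597303/1453 ≈ 7981.6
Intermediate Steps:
K = 7983 (K = 9*887 = 7983)
w(F) = 1
-1996/1453 + K/w(16) = -1996/1453 + 7983/1 = -1996*1/1453 + 7983*1 = -1996/1453 + 7983 = 11597303/1453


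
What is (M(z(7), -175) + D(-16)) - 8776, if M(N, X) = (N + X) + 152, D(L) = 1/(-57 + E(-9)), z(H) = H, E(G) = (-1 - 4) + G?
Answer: -624233/71 ≈ -8792.0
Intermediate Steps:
E(G) = -5 + G
D(L) = -1/71 (D(L) = 1/(-57 + (-5 - 9)) = 1/(-57 - 14) = 1/(-71) = -1/71)
M(N, X) = 152 + N + X
(M(z(7), -175) + D(-16)) - 8776 = ((152 + 7 - 175) - 1/71) - 8776 = (-16 - 1/71) - 8776 = -1137/71 - 8776 = -624233/71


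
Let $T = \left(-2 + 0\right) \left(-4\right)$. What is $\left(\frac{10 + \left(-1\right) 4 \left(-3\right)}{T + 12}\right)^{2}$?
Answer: $\frac{121}{100} \approx 1.21$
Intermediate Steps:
$T = 8$ ($T = \left(-2\right) \left(-4\right) = 8$)
$\left(\frac{10 + \left(-1\right) 4 \left(-3\right)}{T + 12}\right)^{2} = \left(\frac{10 + \left(-1\right) 4 \left(-3\right)}{8 + 12}\right)^{2} = \left(\frac{10 - -12}{20}\right)^{2} = \left(\left(10 + 12\right) \frac{1}{20}\right)^{2} = \left(22 \cdot \frac{1}{20}\right)^{2} = \left(\frac{11}{10}\right)^{2} = \frac{121}{100}$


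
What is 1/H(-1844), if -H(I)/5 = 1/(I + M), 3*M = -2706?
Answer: 2746/5 ≈ 549.20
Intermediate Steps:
M = -902 (M = (⅓)*(-2706) = -902)
H(I) = -5/(-902 + I) (H(I) = -5/(I - 902) = -5/(-902 + I))
1/H(-1844) = 1/(-5/(-902 - 1844)) = 1/(-5/(-2746)) = 1/(-5*(-1/2746)) = 1/(5/2746) = 2746/5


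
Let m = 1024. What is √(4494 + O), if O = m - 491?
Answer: √5027 ≈ 70.901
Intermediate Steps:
O = 533 (O = 1024 - 491 = 533)
√(4494 + O) = √(4494 + 533) = √5027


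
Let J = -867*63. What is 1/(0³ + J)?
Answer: -1/54621 ≈ -1.8308e-5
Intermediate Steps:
J = -54621
1/(0³ + J) = 1/(0³ - 54621) = 1/(0 - 54621) = 1/(-54621) = -1/54621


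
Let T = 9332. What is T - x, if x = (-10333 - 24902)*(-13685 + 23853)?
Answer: 358278812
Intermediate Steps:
x = -358269480 (x = -35235*10168 = -358269480)
T - x = 9332 - 1*(-358269480) = 9332 + 358269480 = 358278812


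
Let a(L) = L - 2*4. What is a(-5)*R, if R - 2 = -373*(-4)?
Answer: -19422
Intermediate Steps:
R = 1494 (R = 2 - 373*(-4) = 2 + 1492 = 1494)
a(L) = -8 + L (a(L) = L - 8 = -8 + L)
a(-5)*R = (-8 - 5)*1494 = -13*1494 = -19422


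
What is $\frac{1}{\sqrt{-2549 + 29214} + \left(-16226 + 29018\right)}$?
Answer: $\frac{12792}{163608599} - \frac{\sqrt{26665}}{163608599} \approx 7.7188 \cdot 10^{-5}$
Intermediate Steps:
$\frac{1}{\sqrt{-2549 + 29214} + \left(-16226 + 29018\right)} = \frac{1}{\sqrt{26665} + 12792} = \frac{1}{12792 + \sqrt{26665}}$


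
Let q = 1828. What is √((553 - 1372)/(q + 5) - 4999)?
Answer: I*√11043778/47 ≈ 70.707*I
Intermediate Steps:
√((553 - 1372)/(q + 5) - 4999) = √((553 - 1372)/(1828 + 5) - 4999) = √(-819/1833 - 4999) = √(-819*1/1833 - 4999) = √(-21/47 - 4999) = √(-234974/47) = I*√11043778/47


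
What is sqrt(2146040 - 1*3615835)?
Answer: 61*I*sqrt(395) ≈ 1212.4*I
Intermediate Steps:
sqrt(2146040 - 1*3615835) = sqrt(2146040 - 3615835) = sqrt(-1469795) = 61*I*sqrt(395)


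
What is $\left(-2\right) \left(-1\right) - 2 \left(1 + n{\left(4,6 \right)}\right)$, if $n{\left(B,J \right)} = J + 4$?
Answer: $-20$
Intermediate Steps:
$n{\left(B,J \right)} = 4 + J$
$\left(-2\right) \left(-1\right) - 2 \left(1 + n{\left(4,6 \right)}\right) = \left(-2\right) \left(-1\right) - 2 \left(1 + \left(4 + 6\right)\right) = 2 - 2 \left(1 + 10\right) = 2 - 22 = -20$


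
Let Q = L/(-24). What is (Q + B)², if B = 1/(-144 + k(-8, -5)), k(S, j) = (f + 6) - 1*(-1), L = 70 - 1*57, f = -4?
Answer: 383161/1272384 ≈ 0.30114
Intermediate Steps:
L = 13 (L = 70 - 57 = 13)
k(S, j) = 3 (k(S, j) = (-4 + 6) - 1*(-1) = 2 + 1 = 3)
Q = -13/24 (Q = 13/(-24) = 13*(-1/24) = -13/24 ≈ -0.54167)
B = -1/141 (B = 1/(-144 + 3) = 1/(-141) = -1/141 ≈ -0.0070922)
(Q + B)² = (-13/24 - 1/141)² = (-619/1128)² = 383161/1272384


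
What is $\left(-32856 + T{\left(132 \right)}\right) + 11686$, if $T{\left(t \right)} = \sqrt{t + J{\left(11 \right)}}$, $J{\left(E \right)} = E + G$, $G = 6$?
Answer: $-21170 + \sqrt{149} \approx -21158.0$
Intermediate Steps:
$J{\left(E \right)} = 6 + E$ ($J{\left(E \right)} = E + 6 = 6 + E$)
$T{\left(t \right)} = \sqrt{17 + t}$ ($T{\left(t \right)} = \sqrt{t + \left(6 + 11\right)} = \sqrt{t + 17} = \sqrt{17 + t}$)
$\left(-32856 + T{\left(132 \right)}\right) + 11686 = \left(-32856 + \sqrt{17 + 132}\right) + 11686 = \left(-32856 + \sqrt{149}\right) + 11686 = -21170 + \sqrt{149}$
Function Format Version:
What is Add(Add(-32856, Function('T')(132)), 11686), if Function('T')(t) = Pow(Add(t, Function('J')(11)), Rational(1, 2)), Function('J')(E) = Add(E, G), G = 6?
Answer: Add(-21170, Pow(149, Rational(1, 2))) ≈ -21158.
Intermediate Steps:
Function('J')(E) = Add(6, E) (Function('J')(E) = Add(E, 6) = Add(6, E))
Function('T')(t) = Pow(Add(17, t), Rational(1, 2)) (Function('T')(t) = Pow(Add(t, Add(6, 11)), Rational(1, 2)) = Pow(Add(t, 17), Rational(1, 2)) = Pow(Add(17, t), Rational(1, 2)))
Add(Add(-32856, Function('T')(132)), 11686) = Add(Add(-32856, Pow(Add(17, 132), Rational(1, 2))), 11686) = Add(Add(-32856, Pow(149, Rational(1, 2))), 11686) = Add(-21170, Pow(149, Rational(1, 2)))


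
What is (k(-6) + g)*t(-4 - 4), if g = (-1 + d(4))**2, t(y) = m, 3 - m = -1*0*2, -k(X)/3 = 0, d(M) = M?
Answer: 27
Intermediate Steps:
k(X) = 0 (k(X) = -3*0 = 0)
m = 3 (m = 3 - (-1*0)*2 = 3 - 0*2 = 3 - 1*0 = 3 + 0 = 3)
t(y) = 3
g = 9 (g = (-1 + 4)**2 = 3**2 = 9)
(k(-6) + g)*t(-4 - 4) = (0 + 9)*3 = 9*3 = 27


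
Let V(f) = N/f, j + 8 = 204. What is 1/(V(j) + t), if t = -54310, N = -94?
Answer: -98/5322427 ≈ -1.8413e-5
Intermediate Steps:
j = 196 (j = -8 + 204 = 196)
V(f) = -94/f
1/(V(j) + t) = 1/(-94/196 - 54310) = 1/(-94*1/196 - 54310) = 1/(-47/98 - 54310) = 1/(-5322427/98) = -98/5322427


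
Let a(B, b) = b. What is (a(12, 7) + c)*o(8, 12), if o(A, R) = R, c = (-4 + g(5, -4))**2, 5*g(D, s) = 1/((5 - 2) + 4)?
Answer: 334752/1225 ≈ 273.27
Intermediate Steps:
g(D, s) = 1/35 (g(D, s) = 1/(5*((5 - 2) + 4)) = 1/(5*(3 + 4)) = (1/5)/7 = (1/5)*(1/7) = 1/35)
c = 19321/1225 (c = (-4 + 1/35)**2 = (-139/35)**2 = 19321/1225 ≈ 15.772)
(a(12, 7) + c)*o(8, 12) = (7 + 19321/1225)*12 = (27896/1225)*12 = 334752/1225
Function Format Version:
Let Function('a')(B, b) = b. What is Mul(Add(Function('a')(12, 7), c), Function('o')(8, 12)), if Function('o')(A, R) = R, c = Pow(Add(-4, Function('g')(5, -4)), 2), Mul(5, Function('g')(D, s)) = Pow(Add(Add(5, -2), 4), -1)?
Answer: Rational(334752, 1225) ≈ 273.27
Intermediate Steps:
Function('g')(D, s) = Rational(1, 35) (Function('g')(D, s) = Mul(Rational(1, 5), Pow(Add(Add(5, -2), 4), -1)) = Mul(Rational(1, 5), Pow(Add(3, 4), -1)) = Mul(Rational(1, 5), Pow(7, -1)) = Mul(Rational(1, 5), Rational(1, 7)) = Rational(1, 35))
c = Rational(19321, 1225) (c = Pow(Add(-4, Rational(1, 35)), 2) = Pow(Rational(-139, 35), 2) = Rational(19321, 1225) ≈ 15.772)
Mul(Add(Function('a')(12, 7), c), Function('o')(8, 12)) = Mul(Add(7, Rational(19321, 1225)), 12) = Mul(Rational(27896, 1225), 12) = Rational(334752, 1225)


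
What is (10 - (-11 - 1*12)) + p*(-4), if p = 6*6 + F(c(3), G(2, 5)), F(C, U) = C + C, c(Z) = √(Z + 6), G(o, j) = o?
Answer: -135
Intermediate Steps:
c(Z) = √(6 + Z)
F(C, U) = 2*C
p = 42 (p = 6*6 + 2*√(6 + 3) = 36 + 2*√9 = 36 + 2*3 = 36 + 6 = 42)
(10 - (-11 - 1*12)) + p*(-4) = (10 - (-11 - 1*12)) + 42*(-4) = (10 - (-11 - 12)) - 168 = (10 - 1*(-23)) - 168 = (10 + 23) - 168 = 33 - 168 = -135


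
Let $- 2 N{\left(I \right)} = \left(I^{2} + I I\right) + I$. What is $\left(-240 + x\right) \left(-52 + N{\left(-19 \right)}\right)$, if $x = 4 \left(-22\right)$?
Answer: $132348$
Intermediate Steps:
$N{\left(I \right)} = - I^{2} - \frac{I}{2}$ ($N{\left(I \right)} = - \frac{\left(I^{2} + I I\right) + I}{2} = - \frac{\left(I^{2} + I^{2}\right) + I}{2} = - \frac{2 I^{2} + I}{2} = - \frac{I + 2 I^{2}}{2} = - I^{2} - \frac{I}{2}$)
$x = -88$
$\left(-240 + x\right) \left(-52 + N{\left(-19 \right)}\right) = \left(-240 - 88\right) \left(-52 - - 19 \left(\frac{1}{2} - 19\right)\right) = - 328 \left(-52 - \left(-19\right) \left(- \frac{37}{2}\right)\right) = - 328 \left(-52 - \frac{703}{2}\right) = \left(-328\right) \left(- \frac{807}{2}\right) = 132348$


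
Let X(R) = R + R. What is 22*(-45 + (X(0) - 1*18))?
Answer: -1386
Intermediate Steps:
X(R) = 2*R
22*(-45 + (X(0) - 1*18)) = 22*(-45 + (2*0 - 1*18)) = 22*(-45 + (0 - 18)) = 22*(-45 - 18) = 22*(-63) = -1386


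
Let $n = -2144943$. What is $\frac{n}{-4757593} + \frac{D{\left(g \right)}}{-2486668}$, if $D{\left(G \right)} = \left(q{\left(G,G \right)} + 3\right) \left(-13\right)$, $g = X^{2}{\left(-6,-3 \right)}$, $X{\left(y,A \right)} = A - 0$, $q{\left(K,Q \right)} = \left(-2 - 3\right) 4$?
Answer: $\frac{5332709691871}{11830554270124} \approx 0.45076$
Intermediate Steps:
$q{\left(K,Q \right)} = -20$ ($q{\left(K,Q \right)} = \left(-5\right) 4 = -20$)
$X{\left(y,A \right)} = A$ ($X{\left(y,A \right)} = A + 0 = A$)
$g = 9$ ($g = \left(-3\right)^{2} = 9$)
$D{\left(G \right)} = 221$ ($D{\left(G \right)} = \left(-20 + 3\right) \left(-13\right) = \left(-17\right) \left(-13\right) = 221$)
$\frac{n}{-4757593} + \frac{D{\left(g \right)}}{-2486668} = - \frac{2144943}{-4757593} + \frac{221}{-2486668} = \left(-2144943\right) \left(- \frac{1}{4757593}\right) + 221 \left(- \frac{1}{2486668}\right) = \frac{2144943}{4757593} - \frac{221}{2486668} = \frac{5332709691871}{11830554270124}$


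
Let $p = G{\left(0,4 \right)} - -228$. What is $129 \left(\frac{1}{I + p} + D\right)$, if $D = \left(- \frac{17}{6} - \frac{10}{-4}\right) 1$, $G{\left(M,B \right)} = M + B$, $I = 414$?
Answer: $- \frac{27649}{646} \approx -42.8$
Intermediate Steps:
$G{\left(M,B \right)} = B + M$
$p = 232$ ($p = \left(4 + 0\right) - -228 = 4 + 228 = 232$)
$D = - \frac{1}{3}$ ($D = \left(\left(-17\right) \frac{1}{6} - - \frac{5}{2}\right) 1 = \left(- \frac{17}{6} + \frac{5}{2}\right) 1 = \left(- \frac{1}{3}\right) 1 = - \frac{1}{3} \approx -0.33333$)
$129 \left(\frac{1}{I + p} + D\right) = 129 \left(\frac{1}{414 + 232} - \frac{1}{3}\right) = 129 \left(\frac{1}{646} - \frac{1}{3}\right) = 129 \left(- \frac{643}{1938}\right) = - \frac{27649}{646}$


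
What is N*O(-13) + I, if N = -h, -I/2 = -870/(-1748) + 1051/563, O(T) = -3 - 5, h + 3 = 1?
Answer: -5099975/246031 ≈ -20.729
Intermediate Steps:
h = -2 (h = -3 + 1 = -2)
O(T) = -8
I = -1163479/246031 (I = -2*(-870/(-1748) + 1051/563) = -2*(-870*(-1/1748) + 1051*(1/563)) = -2*(435/874 + 1051/563) = -2*1163479/492062 = -1163479/246031 ≈ -4.7290)
N = 2 (N = -1*(-2) = 2)
N*O(-13) + I = 2*(-8) - 1163479/246031 = -16 - 1163479/246031 = -5099975/246031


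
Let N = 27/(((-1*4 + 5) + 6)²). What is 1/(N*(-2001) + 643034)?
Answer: 49/31454639 ≈ 1.5578e-6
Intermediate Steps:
N = 27/49 (N = 27/(((-4 + 5) + 6)²) = 27/((1 + 6)²) = 27/(7²) = 27/49 ≈ 0.55102)
1/(N*(-2001) + 643034) = 1/((27/49)*(-2001) + 643034) = 1/(-54027/49 + 643034) = 1/(31454639/49) = 49/31454639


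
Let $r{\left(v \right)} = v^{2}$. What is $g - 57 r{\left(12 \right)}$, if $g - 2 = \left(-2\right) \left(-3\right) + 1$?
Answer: $-8199$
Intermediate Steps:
$g = 9$ ($g = 2 + \left(\left(-2\right) \left(-3\right) + 1\right) = 2 + \left(6 + 1\right) = 2 + 7 = 9$)
$g - 57 r{\left(12 \right)} = 9 - 57 \cdot 12^{2} = 9 - 8208 = -8199$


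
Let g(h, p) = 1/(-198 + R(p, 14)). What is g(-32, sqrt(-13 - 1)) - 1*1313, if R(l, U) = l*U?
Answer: -27538961/20974 - 7*I*sqrt(14)/20974 ≈ -1313.0 - 0.0012488*I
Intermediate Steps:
R(l, U) = U*l
g(h, p) = 1/(-198 + 14*p)
g(-32, sqrt(-13 - 1)) - 1*1313 = 1/(2*(-99 + 7*sqrt(-13 - 1))) - 1*1313 = 1/(2*(-99 + 7*sqrt(-14))) - 1313 = 1/(2*(-99 + 7*(I*sqrt(14)))) - 1313 = 1/(2*(-99 + 7*I*sqrt(14))) - 1313 = -1313 + 1/(2*(-99 + 7*I*sqrt(14)))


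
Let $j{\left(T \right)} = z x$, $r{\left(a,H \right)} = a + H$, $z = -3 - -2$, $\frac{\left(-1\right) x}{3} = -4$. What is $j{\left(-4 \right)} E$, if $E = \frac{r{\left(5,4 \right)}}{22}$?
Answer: $- \frac{54}{11} \approx -4.9091$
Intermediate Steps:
$x = 12$ ($x = \left(-3\right) \left(-4\right) = 12$)
$z = -1$ ($z = -3 + 2 = -1$)
$r{\left(a,H \right)} = H + a$
$j{\left(T \right)} = -12$ ($j{\left(T \right)} = \left(-1\right) 12 = -12$)
$E = \frac{9}{22}$ ($E = \frac{4 + 5}{22} = 9 \cdot \frac{1}{22} = \frac{9}{22} \approx 0.40909$)
$j{\left(-4 \right)} E = \left(-12\right) \frac{9}{22} = - \frac{54}{11}$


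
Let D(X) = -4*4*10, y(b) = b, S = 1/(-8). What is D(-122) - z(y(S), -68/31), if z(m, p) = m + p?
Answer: -39105/248 ≈ -157.68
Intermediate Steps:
S = -1/8 ≈ -0.12500
D(X) = -160 (D(X) = -16*10 = -160)
D(-122) - z(y(S), -68/31) = -160 - (-1/8 - 68/31) = -160 - 1*(-575/248) = -160 + 575/248 = -39105/248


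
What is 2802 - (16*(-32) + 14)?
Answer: 3300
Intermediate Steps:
2802 - (16*(-32) + 14) = 2802 - (-512 + 14) = 2802 - 1*(-498) = 2802 + 498 = 3300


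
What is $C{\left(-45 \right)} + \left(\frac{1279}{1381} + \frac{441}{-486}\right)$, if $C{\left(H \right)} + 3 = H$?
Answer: $- \frac{3578155}{74574} \approx -47.981$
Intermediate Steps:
$C{\left(H \right)} = -3 + H$
$C{\left(-45 \right)} + \left(\frac{1279}{1381} + \frac{441}{-486}\right) = \left(-3 - 45\right) + \left(\frac{1279}{1381} + \frac{441}{-486}\right) = -48 + \left(1279 \cdot \frac{1}{1381} + 441 \left(- \frac{1}{486}\right)\right) = -48 + \left(\frac{1279}{1381} - \frac{49}{54}\right) = -48 + \frac{1397}{74574} = - \frac{3578155}{74574}$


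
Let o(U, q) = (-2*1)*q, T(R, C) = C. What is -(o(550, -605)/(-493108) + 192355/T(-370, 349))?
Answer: -4311425775/7822486 ≈ -551.16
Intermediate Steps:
o(U, q) = -2*q
-(o(550, -605)/(-493108) + 192355/T(-370, 349)) = -(-2*(-605)/(-493108) + 192355/349) = -(1210*(-1/493108) + 192355*(1/349)) = -(-55/22414 + 192355/349) = -1*4311425775/7822486 = -4311425775/7822486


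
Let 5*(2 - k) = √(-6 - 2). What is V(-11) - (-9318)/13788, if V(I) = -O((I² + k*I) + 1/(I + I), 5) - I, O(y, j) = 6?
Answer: 13043/2298 ≈ 5.6758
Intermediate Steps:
k = 2 - 2*I*√2/5 (k = 2 - √(-6 - 2)/5 = 2 - 2*I*√2/5 ≈ 2.0 - 0.56569*I)
V(I) = -6 - I (V(I) = -1*6 - I = -6 - I)
V(-11) - (-9318)/13788 = (-6 - 1*(-11)) - (-9318)/13788 = (-6 + 11) - (-9318)/13788 = 5 - 1*(-1553/2298) = 5 + 1553/2298 = 13043/2298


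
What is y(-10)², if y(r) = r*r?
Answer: 10000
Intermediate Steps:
y(r) = r²
y(-10)² = ((-10)²)² = 100² = 10000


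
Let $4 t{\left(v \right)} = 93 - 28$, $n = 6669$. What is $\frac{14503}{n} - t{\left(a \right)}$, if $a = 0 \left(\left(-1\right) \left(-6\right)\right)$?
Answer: $- \frac{375473}{26676} \approx -14.075$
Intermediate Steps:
$a = 0$ ($a = 0 \cdot 6 = 0$)
$t{\left(v \right)} = \frac{65}{4}$ ($t{\left(v \right)} = \frac{93 - 28}{4} = \frac{1}{4} \cdot 65 = \frac{65}{4}$)
$\frac{14503}{n} - t{\left(a \right)} = \frac{14503}{6669} - \frac{65}{4} = - \frac{375473}{26676}$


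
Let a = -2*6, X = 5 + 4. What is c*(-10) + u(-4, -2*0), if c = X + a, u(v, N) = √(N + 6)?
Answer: 30 + √6 ≈ 32.449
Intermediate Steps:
X = 9
u(v, N) = √(6 + N)
a = -12
c = -3 (c = 9 - 12 = -3)
c*(-10) + u(-4, -2*0) = -3*(-10) + √(6 - 2*0) = 30 + √(6 + 0) = 30 + √6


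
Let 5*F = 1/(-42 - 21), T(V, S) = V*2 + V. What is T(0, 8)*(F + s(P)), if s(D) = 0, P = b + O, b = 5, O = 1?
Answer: 0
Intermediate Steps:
T(V, S) = 3*V (T(V, S) = 2*V + V = 3*V)
P = 6 (P = 5 + 1 = 6)
F = -1/315 (F = 1/(5*(-42 - 21)) = (1/5)/(-63) = (1/5)*(-1/63) = -1/315 ≈ -0.0031746)
T(0, 8)*(F + s(P)) = (3*0)*(-1/315 + 0) = 0*(-1/315) = 0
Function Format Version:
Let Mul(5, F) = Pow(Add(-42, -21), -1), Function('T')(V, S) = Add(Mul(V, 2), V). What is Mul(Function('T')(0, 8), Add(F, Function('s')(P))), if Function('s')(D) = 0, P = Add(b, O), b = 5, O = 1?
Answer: 0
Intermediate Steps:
Function('T')(V, S) = Mul(3, V) (Function('T')(V, S) = Add(Mul(2, V), V) = Mul(3, V))
P = 6 (P = Add(5, 1) = 6)
F = Rational(-1, 315) (F = Mul(Rational(1, 5), Pow(Add(-42, -21), -1)) = Mul(Rational(1, 5), Pow(-63, -1)) = Mul(Rational(1, 5), Rational(-1, 63)) = Rational(-1, 315) ≈ -0.0031746)
Mul(Function('T')(0, 8), Add(F, Function('s')(P))) = Mul(Mul(3, 0), Add(Rational(-1, 315), 0)) = Mul(0, Rational(-1, 315)) = 0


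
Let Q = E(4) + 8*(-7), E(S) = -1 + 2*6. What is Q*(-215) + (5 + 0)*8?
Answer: 9715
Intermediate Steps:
E(S) = 11 (E(S) = -1 + 12 = 11)
Q = -45 (Q = 11 + 8*(-7) = 11 - 56 = -45)
Q*(-215) + (5 + 0)*8 = -45*(-215) + (5 + 0)*8 = 9675 + 5*8 = 9675 + 40 = 9715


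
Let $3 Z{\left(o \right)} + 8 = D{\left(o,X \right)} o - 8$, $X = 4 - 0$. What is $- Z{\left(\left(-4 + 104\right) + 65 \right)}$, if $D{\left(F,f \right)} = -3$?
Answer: $\frac{511}{3} \approx 170.33$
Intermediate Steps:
$X = 4$ ($X = 4 + 0 = 4$)
$Z{\left(o \right)} = - \frac{16}{3} - o$ ($Z{\left(o \right)} = - \frac{8}{3} + \frac{- 3 o - 8}{3} = - \frac{8}{3} + \frac{-8 - 3 o}{3} = - \frac{8}{3} - \left(\frac{8}{3} + o\right) = - \frac{16}{3} - o$)
$- Z{\left(\left(-4 + 104\right) + 65 \right)} = - (- \frac{16}{3} - \left(\left(-4 + 104\right) + 65\right)) = - (- \frac{16}{3} - \left(100 + 65\right)) = - (- \frac{16}{3} - 165) = \left(-1\right) \left(- \frac{511}{3}\right) = \frac{511}{3}$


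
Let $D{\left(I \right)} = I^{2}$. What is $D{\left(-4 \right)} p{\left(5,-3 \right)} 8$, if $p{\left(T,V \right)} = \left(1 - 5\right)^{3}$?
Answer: $-8192$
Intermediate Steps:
$p{\left(T,V \right)} = -64$ ($p{\left(T,V \right)} = \left(-4\right)^{3} = -64$)
$D{\left(-4 \right)} p{\left(5,-3 \right)} 8 = \left(-4\right)^{2} \left(-64\right) 8 = 16 \left(-64\right) 8 = \left(-1024\right) 8 = -8192$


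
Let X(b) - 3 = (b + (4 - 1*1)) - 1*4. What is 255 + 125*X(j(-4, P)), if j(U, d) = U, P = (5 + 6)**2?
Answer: 5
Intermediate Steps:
P = 121 (P = 11**2 = 121)
X(b) = 2 + b (X(b) = 3 + ((b + (4 - 1*1)) - 1*4) = 3 + ((b + (4 - 1)) - 4) = 3 + ((b + 3) - 4) = 3 + ((3 + b) - 4) = 3 + (-1 + b) = 2 + b)
255 + 125*X(j(-4, P)) = 255 + 125*(2 - 4) = 255 + 125*(-2) = 255 - 250 = 5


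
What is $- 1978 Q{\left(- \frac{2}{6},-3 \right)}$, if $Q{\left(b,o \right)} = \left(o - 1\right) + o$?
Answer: $13846$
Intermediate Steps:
$Q{\left(b,o \right)} = -1 + 2 o$ ($Q{\left(b,o \right)} = \left(-1 + o\right) + o = -1 + 2 o$)
$- 1978 Q{\left(- \frac{2}{6},-3 \right)} = - 1978 \left(-1 + 2 \left(-3\right)\right) = - 1978 \left(-1 - 6\right) = \left(-1978\right) \left(-7\right) = 13846$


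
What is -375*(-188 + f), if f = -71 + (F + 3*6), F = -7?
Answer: 93000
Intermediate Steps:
f = -60 (f = -71 + (-7 + 3*6) = -71 + (-7 + 18) = -71 + 11 = -60)
-375*(-188 + f) = -375*(-188 - 60) = -375*(-248) = 93000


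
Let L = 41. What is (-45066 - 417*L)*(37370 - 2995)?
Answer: -2136853125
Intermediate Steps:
(-45066 - 417*L)*(37370 - 2995) = (-45066 - 417*41)*(37370 - 2995) = (-45066 - 17097)*34375 = -62163*34375 = -2136853125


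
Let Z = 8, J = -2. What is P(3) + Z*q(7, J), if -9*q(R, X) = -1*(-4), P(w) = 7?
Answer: 31/9 ≈ 3.4444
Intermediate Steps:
q(R, X) = -4/9 (q(R, X) = -(-1)*(-4)/9 = -1/9*4 = -4/9)
P(3) + Z*q(7, J) = 7 + 8*(-4/9) = 7 - 32/9 = 31/9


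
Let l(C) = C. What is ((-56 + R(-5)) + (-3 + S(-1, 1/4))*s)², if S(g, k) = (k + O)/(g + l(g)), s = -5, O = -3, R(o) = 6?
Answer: 112225/64 ≈ 1753.5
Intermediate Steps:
S(g, k) = (-3 + k)/(2*g) (S(g, k) = (k - 3)/(g + g) = (-3 + k)/((2*g)) = (-3 + k)*(1/(2*g)) = (-3 + k)/(2*g))
((-56 + R(-5)) + (-3 + S(-1, 1/4))*s)² = ((-56 + 6) + (-3 + (½)*(-3 + 1/4)/(-1))*(-5))² = (-50 + (-3 + (½)*(-1)*(-3 + ¼))*(-5))² = (-50 + (-3 + (½)*(-1)*(-11/4))*(-5))² = (-50 + (-3 + 11/8)*(-5))² = (-50 - 13/8*(-5))² = (-50 + 65/8)² = (-335/8)² = 112225/64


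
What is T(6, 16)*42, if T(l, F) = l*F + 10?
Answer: 4452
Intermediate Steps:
T(l, F) = 10 + F*l (T(l, F) = F*l + 10 = 10 + F*l)
T(6, 16)*42 = (10 + 16*6)*42 = (10 + 96)*42 = 106*42 = 4452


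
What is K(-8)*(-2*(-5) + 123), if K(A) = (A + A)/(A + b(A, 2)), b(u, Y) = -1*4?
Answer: 532/3 ≈ 177.33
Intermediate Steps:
b(u, Y) = -4
K(A) = 2*A/(-4 + A) (K(A) = (A + A)/(A - 4) = (2*A)/(-4 + A) = 2*A/(-4 + A))
K(-8)*(-2*(-5) + 123) = (2*(-8)/(-4 - 8))*(-2*(-5) + 123) = (2*(-8)/(-12))*(10 + 123) = (2*(-8)*(-1/12))*133 = (4/3)*133 = 532/3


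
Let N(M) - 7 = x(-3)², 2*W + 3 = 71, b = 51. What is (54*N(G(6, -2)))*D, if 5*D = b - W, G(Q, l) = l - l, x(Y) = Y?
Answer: 14688/5 ≈ 2937.6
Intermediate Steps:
G(Q, l) = 0
W = 34 (W = -3/2 + (½)*71 = -3/2 + 71/2 = 34)
D = 17/5 (D = (51 - 1*34)/5 = (51 - 34)/5 = (⅕)*17 = 17/5 ≈ 3.4000)
N(M) = 16 (N(M) = 7 + (-3)² = 7 + 9 = 16)
(54*N(G(6, -2)))*D = (54*16)*(17/5) = 864*(17/5) = 14688/5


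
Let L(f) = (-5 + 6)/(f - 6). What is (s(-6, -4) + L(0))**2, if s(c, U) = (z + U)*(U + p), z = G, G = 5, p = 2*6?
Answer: 2209/36 ≈ 61.361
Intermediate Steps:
p = 12
z = 5
s(c, U) = (5 + U)*(12 + U) (s(c, U) = (5 + U)*(U + 12) = (5 + U)*(12 + U))
L(f) = 1/(-6 + f)
(s(-6, -4) + L(0))**2 = ((60 + (-4)**2 + 17*(-4)) + 1/(-6 + 0))**2 = ((60 + 16 - 68) + 1/(-6))**2 = (8 - 1/6)**2 = (47/6)**2 = 2209/36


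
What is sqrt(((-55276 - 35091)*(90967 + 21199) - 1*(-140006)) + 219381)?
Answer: I*sqrt(10135745535) ≈ 1.0068e+5*I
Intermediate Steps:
sqrt(((-55276 - 35091)*(90967 + 21199) - 1*(-140006)) + 219381) = sqrt((-90367*112166 + 140006) + 219381) = sqrt((-10136104922 + 140006) + 219381) = sqrt(-10135964916 + 219381) = sqrt(-10135745535) = I*sqrt(10135745535)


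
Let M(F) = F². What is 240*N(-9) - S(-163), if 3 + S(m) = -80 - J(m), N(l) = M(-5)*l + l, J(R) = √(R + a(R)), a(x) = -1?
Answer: -56077 + 2*I*√41 ≈ -56077.0 + 12.806*I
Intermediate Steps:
J(R) = √(-1 + R) (J(R) = √(R - 1) = √(-1 + R))
N(l) = 26*l (N(l) = (-5)²*l + l = 25*l + l = 26*l)
S(m) = -83 - √(-1 + m) (S(m) = -3 + (-80 - √(-1 + m)) = -83 - √(-1 + m))
240*N(-9) - S(-163) = 240*(26*(-9)) - (-83 - √(-1 - 163)) = 240*(-234) - (-83 - √(-164)) = -56160 - (-83 - 2*I*√41) = -56160 + (83 + 2*I*√41) = -56077 + 2*I*√41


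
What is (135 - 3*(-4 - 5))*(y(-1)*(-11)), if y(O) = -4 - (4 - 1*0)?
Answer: 14256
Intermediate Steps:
y(O) = -8 (y(O) = -4 - (4 + 0) = -4 - 1*4 = -4 - 4 = -8)
(135 - 3*(-4 - 5))*(y(-1)*(-11)) = (135 - 3*(-4 - 5))*(-8*(-11)) = (135 - 3*(-9))*88 = (135 + 27)*88 = 162*88 = 14256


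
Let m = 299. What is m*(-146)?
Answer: -43654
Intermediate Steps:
m*(-146) = 299*(-146) = -43654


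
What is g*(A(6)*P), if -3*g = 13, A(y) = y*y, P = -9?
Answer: 1404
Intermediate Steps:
A(y) = y²
g = -13/3 (g = -⅓*13 = -13/3 ≈ -4.3333)
g*(A(6)*P) = -13*6²*(-9)/3 = -156*(-9) = -13/3*(-324) = 1404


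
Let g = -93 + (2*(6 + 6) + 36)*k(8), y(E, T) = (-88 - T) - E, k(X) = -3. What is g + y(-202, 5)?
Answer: -164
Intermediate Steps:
y(E, T) = -88 - E - T
g = -273 (g = -93 + (2*(6 + 6) + 36)*(-3) = -93 + (2*12 + 36)*(-3) = -93 + (24 + 36)*(-3) = -93 + 60*(-3) = -93 - 180 = -273)
g + y(-202, 5) = -273 + (-88 - 1*(-202) - 1*5) = -273 + (-88 + 202 - 5) = -273 + 109 = -164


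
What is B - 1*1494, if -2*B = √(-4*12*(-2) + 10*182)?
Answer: -1494 - √479 ≈ -1515.9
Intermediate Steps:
B = -√479 (B = -√(-4*12*(-2) + 10*182)/2 = -√(-48*(-2) + 1820)/2 = -√(96 + 1820)/2 = -√479 ≈ -21.886)
B - 1*1494 = -√479 - 1*1494 = -√479 - 1494 = -1494 - √479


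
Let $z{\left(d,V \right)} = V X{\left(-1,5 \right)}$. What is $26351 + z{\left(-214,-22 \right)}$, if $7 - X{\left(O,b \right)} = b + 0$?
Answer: $26307$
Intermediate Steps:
$X{\left(O,b \right)} = 7 - b$ ($X{\left(O,b \right)} = 7 - \left(b + 0\right) = 7 - b$)
$z{\left(d,V \right)} = 2 V$ ($z{\left(d,V \right)} = V \left(7 - 5\right) = V 2 = 2 V$)
$26351 + z{\left(-214,-22 \right)} = 26351 + 2 \left(-22\right) = 26351 - 44 = 26307$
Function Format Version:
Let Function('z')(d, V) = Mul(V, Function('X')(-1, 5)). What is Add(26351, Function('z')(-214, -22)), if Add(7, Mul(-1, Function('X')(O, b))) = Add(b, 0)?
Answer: 26307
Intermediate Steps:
Function('X')(O, b) = Add(7, Mul(-1, b)) (Function('X')(O, b) = Add(7, Mul(-1, Add(b, 0))) = Add(7, Mul(-1, b)))
Function('z')(d, V) = Mul(2, V) (Function('z')(d, V) = Mul(V, Add(7, Mul(-1, 5))) = Mul(V, Add(7, -5)) = Mul(V, 2) = Mul(2, V))
Add(26351, Function('z')(-214, -22)) = Add(26351, Mul(2, -22)) = Add(26351, -44) = 26307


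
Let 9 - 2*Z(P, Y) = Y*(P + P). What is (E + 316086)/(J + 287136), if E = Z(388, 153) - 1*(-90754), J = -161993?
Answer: 694961/250286 ≈ 2.7767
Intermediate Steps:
Z(P, Y) = 9/2 - P*Y (Z(P, Y) = 9/2 - Y*(P + P)/2 = 9/2 - Y*2*P/2 = 9/2 - P*Y)
E = 62789/2 (E = (9/2 - 1*388*153) - 1*(-90754) = (9/2 - 59364) + 90754 = -118719/2 + 90754 = 62789/2 ≈ 31395.)
(E + 316086)/(J + 287136) = (62789/2 + 316086)/(-161993 + 287136) = (694961/2)/125143 = (694961/2)*(1/125143) = 694961/250286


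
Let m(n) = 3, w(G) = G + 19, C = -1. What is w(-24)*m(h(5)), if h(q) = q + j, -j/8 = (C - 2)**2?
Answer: -15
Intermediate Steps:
w(G) = 19 + G
j = -72 (j = -8*(-1 - 2)**2 = -8*(-3)**2 = -8*9 = -72)
h(q) = -72 + q (h(q) = q - 72 = -72 + q)
w(-24)*m(h(5)) = (19 - 24)*3 = -5*3 = -15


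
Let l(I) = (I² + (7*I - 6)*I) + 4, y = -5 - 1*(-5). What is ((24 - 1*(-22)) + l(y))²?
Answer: 2500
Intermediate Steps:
y = 0 (y = -5 + 5 = 0)
l(I) = 4 + I² + I*(-6 + 7*I) (l(I) = (I² + (-6 + 7*I)*I) + 4 = (I² + I*(-6 + 7*I)) + 4 = 4 + I² + I*(-6 + 7*I))
((24 - 1*(-22)) + l(y))² = ((24 - 1*(-22)) + (4 - 6*0 + 8*0²))² = ((24 + 22) + (4 + 0 + 8*0))² = (46 + (4 + 0 + 0))² = (46 + 4)² = 50² = 2500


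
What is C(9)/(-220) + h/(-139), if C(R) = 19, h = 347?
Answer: -78981/30580 ≈ -2.5828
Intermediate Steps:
C(9)/(-220) + h/(-139) = 19/(-220) + 347/(-139) = 19*(-1/220) + 347*(-1/139) = -19/220 - 347/139 = -78981/30580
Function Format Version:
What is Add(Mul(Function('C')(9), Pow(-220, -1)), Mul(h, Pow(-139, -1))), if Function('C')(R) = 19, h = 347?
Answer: Rational(-78981, 30580) ≈ -2.5828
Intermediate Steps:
Add(Mul(Function('C')(9), Pow(-220, -1)), Mul(h, Pow(-139, -1))) = Add(Mul(19, Pow(-220, -1)), Mul(347, Pow(-139, -1))) = Add(Mul(19, Rational(-1, 220)), Mul(347, Rational(-1, 139))) = Add(Rational(-19, 220), Rational(-347, 139)) = Rational(-78981, 30580)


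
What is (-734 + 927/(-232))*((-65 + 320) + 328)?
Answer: -99818345/232 ≈ -4.3025e+5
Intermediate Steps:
(-734 + 927/(-232))*((-65 + 320) + 328) = (-734 + 927*(-1/232))*(255 + 328) = (-734 - 927/232)*583 = -171215/232*583 = -99818345/232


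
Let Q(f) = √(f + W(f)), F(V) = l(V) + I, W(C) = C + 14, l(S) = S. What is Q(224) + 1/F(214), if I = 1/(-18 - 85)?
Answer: 103/22041 + √462 ≈ 21.499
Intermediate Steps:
W(C) = 14 + C
I = -1/103 (I = 1/(-103) = -1/103 ≈ -0.0097087)
F(V) = -1/103 + V (F(V) = V - 1/103 = -1/103 + V)
Q(f) = √(14 + 2*f) (Q(f) = √(f + (14 + f)) = √(14 + 2*f))
Q(224) + 1/F(214) = √(14 + 2*224) + 1/(-1/103 + 214) = √(14 + 448) + 1/(22041/103) = √462 + 103/22041 = 103/22041 + √462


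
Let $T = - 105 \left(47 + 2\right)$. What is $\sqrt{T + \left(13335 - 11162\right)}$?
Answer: $2 i \sqrt{743} \approx 54.516 i$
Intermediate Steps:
$T = -5145$ ($T = \left(-105\right) 49 = -5145$)
$\sqrt{T + \left(13335 - 11162\right)} = \sqrt{-5145 + \left(13335 - 11162\right)} = \sqrt{-5145 + 2173} = \sqrt{-2972} = 2 i \sqrt{743}$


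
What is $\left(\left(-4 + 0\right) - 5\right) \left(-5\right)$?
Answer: $45$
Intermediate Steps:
$\left(\left(-4 + 0\right) - 5\right) \left(-5\right) = \left(-4 - 5\right) \left(-5\right) = \left(-9\right) \left(-5\right) = 45$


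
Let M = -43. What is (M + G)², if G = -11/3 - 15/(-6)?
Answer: 70225/36 ≈ 1950.7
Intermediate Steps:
G = -7/6 (G = -11*⅓ - 15*(-⅙) = -11/3 + 5/2 = -7/6 ≈ -1.1667)
(M + G)² = (-43 - 7/6)² = (-265/6)² = 70225/36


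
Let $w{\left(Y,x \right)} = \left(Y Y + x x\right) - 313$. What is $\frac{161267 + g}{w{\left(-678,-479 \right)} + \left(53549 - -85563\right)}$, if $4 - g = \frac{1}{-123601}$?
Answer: $\frac{4983314218}{25583058581} \approx 0.19479$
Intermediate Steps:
$w{\left(Y,x \right)} = -313 + Y^{2} + x^{2}$ ($w{\left(Y,x \right)} = \left(Y^{2} + x^{2}\right) - 313 = -313 + Y^{2} + x^{2}$)
$g = \frac{494405}{123601}$ ($g = 4 - \frac{1}{-123601} = 4 - - \frac{1}{123601} = 4 + \frac{1}{123601} = \frac{494405}{123601} \approx 4.0$)
$\frac{161267 + g}{w{\left(-678,-479 \right)} + \left(53549 - -85563\right)} = \frac{161267 + \frac{494405}{123601}}{\left(-313 + \left(-678\right)^{2} + \left(-479\right)^{2}\right) + \left(53549 - -85563\right)} = \frac{19933256872}{123601 \left(\left(-313 + 459684 + 229441\right) + \left(53549 + 85563\right)\right)} = \frac{19933256872}{123601 \left(688812 + 139112\right)} = \frac{19933256872}{123601 \cdot 827924} = \frac{19933256872}{123601} \cdot \frac{1}{827924} = \frac{4983314218}{25583058581}$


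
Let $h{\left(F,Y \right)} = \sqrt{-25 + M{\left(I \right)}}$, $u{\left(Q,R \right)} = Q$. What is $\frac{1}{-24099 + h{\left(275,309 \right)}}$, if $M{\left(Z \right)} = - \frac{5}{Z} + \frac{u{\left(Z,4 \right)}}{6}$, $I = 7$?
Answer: $- \frac{1012158}{24391996673} - \frac{i \sqrt{43302}}{24391996673} \approx -4.1495 \cdot 10^{-5} - 8.5311 \cdot 10^{-9} i$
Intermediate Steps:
$M{\left(Z \right)} = - \frac{5}{Z} + \frac{Z}{6}$
$h{\left(F,Y \right)} = \frac{i \sqrt{43302}}{42}$ ($h{\left(F,Y \right)} = \sqrt{-25 + \left(- \frac{5}{7} + \frac{1}{6} \cdot 7\right)} = \sqrt{-25 + \left(\left(-5\right) \frac{1}{7} + \frac{7}{6}\right)} = \sqrt{-25 + \left(- \frac{5}{7} + \frac{7}{6}\right)} = \sqrt{-25 + \frac{19}{42}} = \sqrt{- \frac{1031}{42}} = \frac{i \sqrt{43302}}{42}$)
$\frac{1}{-24099 + h{\left(275,309 \right)}} = \frac{1}{-24099 + \frac{i \sqrt{43302}}{42}}$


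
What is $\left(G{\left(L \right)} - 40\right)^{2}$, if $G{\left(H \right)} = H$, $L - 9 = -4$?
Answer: $1225$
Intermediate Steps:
$L = 5$ ($L = 9 - 4 = 5$)
$\left(G{\left(L \right)} - 40\right)^{2} = \left(5 - 40\right)^{2} = \left(-35\right)^{2} = 1225$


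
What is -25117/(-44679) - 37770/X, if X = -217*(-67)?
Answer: -1322349767/649587981 ≈ -2.0357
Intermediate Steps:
X = 14539
-25117/(-44679) - 37770/X = -25117/(-44679) - 37770/14539 = -25117*(-1/44679) - 37770*1/14539 = 25117/44679 - 37770/14539 = -1322349767/649587981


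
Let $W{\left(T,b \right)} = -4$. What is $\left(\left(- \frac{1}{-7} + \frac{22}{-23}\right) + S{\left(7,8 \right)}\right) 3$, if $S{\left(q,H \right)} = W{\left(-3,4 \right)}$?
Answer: $- \frac{2325}{161} \approx -14.441$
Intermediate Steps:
$S{\left(q,H \right)} = -4$
$\left(\left(- \frac{1}{-7} + \frac{22}{-23}\right) + S{\left(7,8 \right)}\right) 3 = \left(\left(- \frac{1}{-7} + \frac{22}{-23}\right) - 4\right) 3 = \left(\left(\left(-1\right) \left(- \frac{1}{7}\right) + 22 \left(- \frac{1}{23}\right)\right) - 4\right) 3 = \left(\left(\frac{1}{7} - \frac{22}{23}\right) - 4\right) 3 = \left(- \frac{131}{161} - 4\right) 3 = \left(- \frac{775}{161}\right) 3 = - \frac{2325}{161}$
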